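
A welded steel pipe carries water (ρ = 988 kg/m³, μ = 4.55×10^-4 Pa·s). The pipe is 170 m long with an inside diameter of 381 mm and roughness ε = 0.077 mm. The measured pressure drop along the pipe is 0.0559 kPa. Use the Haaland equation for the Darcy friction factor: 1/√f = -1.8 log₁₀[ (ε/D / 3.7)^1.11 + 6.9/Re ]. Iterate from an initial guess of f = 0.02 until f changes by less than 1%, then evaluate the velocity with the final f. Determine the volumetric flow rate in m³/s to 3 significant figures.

Q ≈ 0.0132 m³/s

Rearranging Darcy-Weisbach: V = √(2·ΔP·D/(f·L·ρ)). With ε/D = 7.7e-05/0.381 = 0.000202, iterate starting from f = 0.02:
  f = 0.02 → V = √(2·55.9·0.381/(0.02·170·988)) = 0.1126 m/s; Re = ρVD/μ = 9.316e+04; f → 0.01897
  f = 0.01897 → V = 0.1156 m/s; Re = 9.565e+04; f → 0.01889
Converged (Δf/f < 1%). With the final f = 0.01889: V = √(2·55.9·0.381/(0.01889·170·988)) = 0.1159 m/s.
Q = V·A = 0.1159·(π/4·0.381²) = 0.01321 m³/s = 0.0132 m³/s.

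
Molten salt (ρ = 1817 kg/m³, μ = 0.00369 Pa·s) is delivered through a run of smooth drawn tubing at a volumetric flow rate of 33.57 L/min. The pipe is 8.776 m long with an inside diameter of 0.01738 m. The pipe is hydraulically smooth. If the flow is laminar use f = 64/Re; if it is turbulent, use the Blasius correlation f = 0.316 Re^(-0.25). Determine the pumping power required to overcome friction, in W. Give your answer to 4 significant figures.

P ≈ 37.85 W

Q = 33.57 L/min = 33.57/60000 = 0.0005595 m³/s.
Cross-sectional area A = πD²/4 = π(0.01738)²/4 = 0.0002372 m²; mean velocity V = Q/A = 0.0005595/0.0002372 = 2.358 m/s.
Reynolds number Re = ρVD/μ = 1817 · 2.358 · 0.01738 / 0.00369 = 2.018e+04.
Re > 4000 → turbulent. Smooth-pipe (Blasius): f = 0.316 Re^(-0.25) = 0.316/(2.018e+04)^0.25 = 0.02651.
Darcy-Weisbach: ΔP = f(L/D)(ρV²/2) = 0.02651·(8.776/0.01738)·(1817·2.358²/2) = 0.02651·504.9·5053 = 6.764e+04 Pa.
Pumping power P = QΔP = 0.0005595·6.764e+04 = 37.847 W = 37.85 W.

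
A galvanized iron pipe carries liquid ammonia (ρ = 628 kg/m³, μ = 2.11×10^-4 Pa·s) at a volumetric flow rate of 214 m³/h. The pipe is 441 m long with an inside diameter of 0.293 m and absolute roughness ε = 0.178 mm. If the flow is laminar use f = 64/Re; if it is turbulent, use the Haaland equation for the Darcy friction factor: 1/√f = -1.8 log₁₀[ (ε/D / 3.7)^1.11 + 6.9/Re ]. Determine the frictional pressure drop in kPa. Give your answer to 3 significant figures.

Q = 214 m³/h = 214/3600 = 0.05944 m³/s.
Cross-sectional area A = πD²/4 = π(0.293)²/4 = 0.06743 m²; mean velocity V = Q/A = 0.05944/0.06743 = 0.8816 m/s.
Reynolds number Re = ρVD/μ = 628 · 0.8816 · 0.293 / 0.000211 = 7.688e+05.
Re > 4000 → turbulent. Relative roughness ε/D = 0.000178/0.293 = 0.000608. Haaland: 1/√f = -1.8 log₁₀[(0.000608/3.7)^1.11 + 6.9/7.688e+05] = -1.8 log₁₀[6.3e-05 + 8.97e-06] = 7.458, so f = 0.01798.
Darcy-Weisbach: ΔP = f(L/D)(ρV²/2) = 0.01798·(441/0.293)·(628·0.8816²/2) = 0.01798·1505·244.1 = 6605 Pa.
ΔP = 6605 Pa = 6.61 kPa.

ΔP ≈ 6.61 kPa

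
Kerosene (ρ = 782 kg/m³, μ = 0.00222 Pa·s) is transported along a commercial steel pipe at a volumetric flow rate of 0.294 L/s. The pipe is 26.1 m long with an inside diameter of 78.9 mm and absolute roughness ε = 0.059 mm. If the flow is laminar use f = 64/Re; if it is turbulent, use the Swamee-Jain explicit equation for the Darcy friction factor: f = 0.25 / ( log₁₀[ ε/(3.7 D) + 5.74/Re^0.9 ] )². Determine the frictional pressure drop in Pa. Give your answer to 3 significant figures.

Q = 0.294 L/s = 0.294/1000 = 0.000294 m³/s.
Cross-sectional area A = πD²/4 = π(0.0789)²/4 = 0.004889 m²; mean velocity V = Q/A = 0.000294/0.004889 = 0.06013 m/s.
Reynolds number Re = ρVD/μ = 782 · 0.06013 · 0.0789 / 0.00222 = 1671.
Re < 2300 → laminar flow, so f = 64/Re = 64/1671 = 0.0383 (the turbulent correlation is not needed).
Darcy-Weisbach: ΔP = f(L/D)(ρV²/2) = 0.0383·(26.1/0.0789)·(782·0.06013²/2) = 0.0383·330.8·1.414 = 17.91 Pa.

ΔP ≈ 17.9 Pa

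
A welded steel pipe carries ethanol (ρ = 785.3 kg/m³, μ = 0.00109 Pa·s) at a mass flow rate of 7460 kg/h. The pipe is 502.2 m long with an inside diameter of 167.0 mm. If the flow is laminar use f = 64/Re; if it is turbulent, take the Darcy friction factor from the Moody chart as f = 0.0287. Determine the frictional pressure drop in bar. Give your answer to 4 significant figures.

ΔP ≈ 0.004918 bar

ṁ = 7460 kg/h = 7460/3600 = 2.072 kg/s.
A = πD²/4 = π(0.167)²/4 = 0.0219 m²; mean velocity V = ṁ/(ρA) = 2.072/(785.3 · 0.0219) = 0.1205 m/s.
Reynolds number Re = ρVD/μ = 785.3 · 0.1205 · 0.167 / 0.00109 = 1.449e+04.
Re > 4000 → turbulent; use the Moody-chart value f = 0.0287.
Darcy-Weisbach: ΔP = f(L/D)(ρV²/2) = 0.0287·(502.2/0.167)·(785.3·0.1205²/2) = 0.0287·3007·5.699 = 491.8 Pa.
ΔP = 491.8 Pa = 0.004918 bar.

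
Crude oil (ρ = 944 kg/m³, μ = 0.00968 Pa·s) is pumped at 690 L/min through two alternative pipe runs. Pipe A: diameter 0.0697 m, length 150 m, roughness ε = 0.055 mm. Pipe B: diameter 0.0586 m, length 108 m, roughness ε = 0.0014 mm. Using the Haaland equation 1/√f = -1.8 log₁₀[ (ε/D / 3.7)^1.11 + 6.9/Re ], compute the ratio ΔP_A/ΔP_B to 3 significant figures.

ΔP_A/ΔP_B ≈ 0.644

Pipe A: V = Q/A = 0.0115/0.003816 = 3.014 m/s; Re = 2.049e+04; ε/D = 0.000789; Haaland → f = 0.02708; ΔP_A = f(L/D)(ρV²/2) = 2.499e+05 Pa.
Pipe B: V = Q/A = 0.0115/0.002697 = 4.264 m/s; Re = 2.437e+04; ε/D = 2.39e-05; Haaland → f = 0.02456; ΔP_B = f(L/D)(ρV²/2) = 3.884e+05 Pa.
ΔP_A/ΔP_B = 2.499e+05/3.884e+05 = 0.644.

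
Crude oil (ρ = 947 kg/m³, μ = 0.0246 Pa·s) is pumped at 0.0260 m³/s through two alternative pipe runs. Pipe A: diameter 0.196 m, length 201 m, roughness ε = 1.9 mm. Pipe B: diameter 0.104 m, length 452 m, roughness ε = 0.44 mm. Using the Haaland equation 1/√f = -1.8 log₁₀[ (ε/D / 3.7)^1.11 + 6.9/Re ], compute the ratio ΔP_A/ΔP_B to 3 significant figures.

Pipe A: V = Q/A = 0.026/0.03017 = 0.8617 m/s; Re = 6502; ε/D = 0.00969; Haaland → f = 0.04512; ΔP_A = f(L/D)(ρV²/2) = 1.627e+04 Pa.
Pipe B: V = Q/A = 0.026/0.008495 = 3.061 m/s; Re = 1.225e+04; ε/D = 0.00423; Haaland → f = 0.03532; ΔP_B = f(L/D)(ρV²/2) = 6.808e+05 Pa.
ΔP_A/ΔP_B = 1.627e+04/6.808e+05 = 0.0239.

ΔP_A/ΔP_B ≈ 0.0239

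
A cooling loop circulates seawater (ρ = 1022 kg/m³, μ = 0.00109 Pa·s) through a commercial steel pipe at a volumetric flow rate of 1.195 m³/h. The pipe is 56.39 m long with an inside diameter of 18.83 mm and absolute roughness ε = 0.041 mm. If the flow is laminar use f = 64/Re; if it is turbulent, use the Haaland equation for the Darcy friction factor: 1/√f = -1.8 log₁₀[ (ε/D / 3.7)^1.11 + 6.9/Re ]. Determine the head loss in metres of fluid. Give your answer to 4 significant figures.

h_f ≈ 6.412 m

Q = 1.195 m³/h = 1.195/3600 = 0.0003319 m³/s.
Cross-sectional area A = πD²/4 = π(0.01883)²/4 = 0.0002785 m²; mean velocity V = Q/A = 0.0003319/0.0002785 = 1.192 m/s.
Reynolds number Re = ρVD/μ = 1022 · 1.192 · 0.01883 / 0.00109 = 2.105e+04.
Re > 4000 → turbulent. Relative roughness ε/D = 4.1e-05/0.01883 = 0.00218. Haaland: 1/√f = -1.8 log₁₀[(0.00218/3.7)^1.11 + 6.9/2.105e+04] = -1.8 log₁₀[0.00026 + 0.000328] = 5.816, so f = 0.02957.
Darcy-Weisbach: ΔP = f(L/D)(ρV²/2) = 0.02957·(56.39/0.01883)·(1022·1.192²/2) = 0.02957·2995·726.1 = 6.429e+04 Pa.
Head loss h_f = ΔP/(ρg) = 6.429e+04/(1022·9.81) = 6.412 m.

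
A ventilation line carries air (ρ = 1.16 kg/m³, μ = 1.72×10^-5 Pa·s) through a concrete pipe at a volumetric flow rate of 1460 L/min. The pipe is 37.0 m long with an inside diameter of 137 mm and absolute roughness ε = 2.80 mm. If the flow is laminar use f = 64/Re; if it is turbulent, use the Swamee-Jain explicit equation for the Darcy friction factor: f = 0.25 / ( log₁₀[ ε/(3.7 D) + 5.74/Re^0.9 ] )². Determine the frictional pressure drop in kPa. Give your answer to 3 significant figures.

Q = 1460 L/min = 1460/60000 = 0.02433 m³/s.
Cross-sectional area A = πD²/4 = π(0.137)²/4 = 0.01474 m²; mean velocity V = Q/A = 0.02433/0.01474 = 1.651 m/s.
Reynolds number Re = ρVD/μ = 1.16 · 1.651 · 0.137 / 1.72e-05 = 1.525e+04.
Re > 4000 → turbulent. Relative roughness ε/D = 0.0028/0.137 = 0.0204. Swamee-Jain: f = 0.25/(log₁₀[0.0204/3.7 + 5.74/1.525e+04^0.9])² = 0.25/(log₁₀[0.00552 + 0.000986])² = 0.25/(-2.186)² = 0.0523.
Darcy-Weisbach: ΔP = f(L/D)(ρV²/2) = 0.0523·(37/0.137)·(1.16·1.651²/2) = 0.0523·270.1·1.58 = 22.32 Pa.
ΔP = 22.32 Pa = 0.0223 kPa.

ΔP ≈ 0.0223 kPa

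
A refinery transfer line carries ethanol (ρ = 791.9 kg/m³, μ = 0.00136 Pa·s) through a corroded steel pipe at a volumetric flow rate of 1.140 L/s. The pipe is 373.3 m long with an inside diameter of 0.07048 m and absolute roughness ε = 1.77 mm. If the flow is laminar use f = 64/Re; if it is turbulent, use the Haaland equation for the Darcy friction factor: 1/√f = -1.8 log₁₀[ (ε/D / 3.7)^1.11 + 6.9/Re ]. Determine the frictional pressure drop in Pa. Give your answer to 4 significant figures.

Q = 1.140 L/s = 1.140/1000 = 0.00114 m³/s.
Cross-sectional area A = πD²/4 = π(0.07048)²/4 = 0.003901 m²; mean velocity V = Q/A = 0.00114/0.003901 = 0.2922 m/s.
Reynolds number Re = ρVD/μ = 791.9 · 0.2922 · 0.07048 / 0.00136 = 1.199e+04.
Re > 4000 → turbulent. Relative roughness ε/D = 0.00177/0.07048 = 0.0251. Haaland: 1/√f = -1.8 log₁₀[(0.0251/3.7)^1.11 + 6.9/1.199e+04] = -1.8 log₁₀[0.00392 + 0.000575] = 4.225, so f = 0.05602.
Darcy-Weisbach: ΔP = f(L/D)(ρV²/2) = 0.05602·(373.3/0.07048)·(791.9·0.2922²/2) = 0.05602·5297·33.81 = 1.003e+04 Pa.

ΔP ≈ 10030 Pa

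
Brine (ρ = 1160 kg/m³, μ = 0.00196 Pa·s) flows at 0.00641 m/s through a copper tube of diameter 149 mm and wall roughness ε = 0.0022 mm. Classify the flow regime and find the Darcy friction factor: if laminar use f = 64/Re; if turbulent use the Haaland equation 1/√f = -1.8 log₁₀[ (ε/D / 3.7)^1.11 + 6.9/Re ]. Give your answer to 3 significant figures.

f ≈ 0.113

Re = ρVD/μ = 1160·0.00641·0.149/0.00196 = 565.3.
Re < 2300 → laminar, so f = 64/Re = 0.1132 (roughness is irrelevant in laminar flow).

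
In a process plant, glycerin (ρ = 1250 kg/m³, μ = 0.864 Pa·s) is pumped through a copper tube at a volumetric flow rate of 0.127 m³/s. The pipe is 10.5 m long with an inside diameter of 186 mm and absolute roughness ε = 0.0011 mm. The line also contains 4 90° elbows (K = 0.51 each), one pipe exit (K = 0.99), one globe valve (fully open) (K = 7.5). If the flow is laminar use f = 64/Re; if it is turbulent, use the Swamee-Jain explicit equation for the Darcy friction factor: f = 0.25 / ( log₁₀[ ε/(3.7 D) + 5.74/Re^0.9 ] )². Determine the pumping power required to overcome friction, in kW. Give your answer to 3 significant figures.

Cross-sectional area A = πD²/4 = π(0.186)²/4 = 0.02717 m²; mean velocity V = Q/A = 0.127/0.02717 = 4.674 m/s.
Reynolds number Re = ρVD/μ = 1250 · 4.674 · 0.186 / 0.864 = 1258.
Re < 2300 → laminar flow, so f = 64/Re = 64/1258 = 0.05088 (the turbulent correlation is not needed).
Total minor-loss coefficient ΣK = 4·0.51 + 1·0.99 + 1·7.5 = 10.5.
ΔP = [f·L/D + ΣK]·(ρV²/2) = [0.05088·10.5/0.186 + 10.5]·(1250·4.674²/2) = [2.872 + 10.5]·1.365e+04 = 1.83e+05 Pa.
Pumping power P = QΔP = 0.127·1.83e+05 = 23240 W = 23.2 kW.

P ≈ 23.2 kW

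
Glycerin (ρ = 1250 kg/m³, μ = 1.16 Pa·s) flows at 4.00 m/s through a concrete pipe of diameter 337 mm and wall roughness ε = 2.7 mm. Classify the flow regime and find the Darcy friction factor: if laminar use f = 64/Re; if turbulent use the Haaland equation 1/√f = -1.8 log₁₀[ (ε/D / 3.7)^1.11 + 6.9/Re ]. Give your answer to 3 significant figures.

Re = ρVD/μ = 1250·4·0.337/1.16 = 1453.
Re < 2300 → laminar, so f = 64/Re = 0.04406 (roughness is irrelevant in laminar flow).

f ≈ 0.0441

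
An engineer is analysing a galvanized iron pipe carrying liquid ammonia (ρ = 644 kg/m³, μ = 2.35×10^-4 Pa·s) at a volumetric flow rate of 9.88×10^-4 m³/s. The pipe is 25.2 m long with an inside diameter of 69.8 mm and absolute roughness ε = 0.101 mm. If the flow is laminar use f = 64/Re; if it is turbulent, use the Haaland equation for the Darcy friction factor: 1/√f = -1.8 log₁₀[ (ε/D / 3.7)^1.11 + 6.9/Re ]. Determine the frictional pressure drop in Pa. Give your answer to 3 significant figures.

ΔP ≈ 193 Pa

Cross-sectional area A = πD²/4 = π(0.0698)²/4 = 0.003826 m²; mean velocity V = Q/A = 0.000988/0.003826 = 0.2582 m/s.
Reynolds number Re = ρVD/μ = 644 · 0.2582 · 0.0698 / 0.000235 = 4.939e+04.
Re > 4000 → turbulent. Relative roughness ε/D = 0.000101/0.0698 = 0.00145. Haaland: 1/√f = -1.8 log₁₀[(0.00145/3.7)^1.11 + 6.9/4.939e+04] = -1.8 log₁₀[0.000165 + 0.00014] = 6.329, so f = 0.02496.
Darcy-Weisbach: ΔP = f(L/D)(ρV²/2) = 0.02496·(25.2/0.0698)·(644·0.2582²/2) = 0.02496·361·21.47 = 193.5 Pa.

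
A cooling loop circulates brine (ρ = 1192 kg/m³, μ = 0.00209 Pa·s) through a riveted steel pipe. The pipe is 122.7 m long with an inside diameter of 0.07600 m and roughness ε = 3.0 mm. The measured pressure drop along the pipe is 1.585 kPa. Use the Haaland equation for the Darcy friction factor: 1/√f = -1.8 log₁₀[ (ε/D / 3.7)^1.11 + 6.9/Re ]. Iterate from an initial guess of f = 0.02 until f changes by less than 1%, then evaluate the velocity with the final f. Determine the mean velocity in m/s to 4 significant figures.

Rearranging Darcy-Weisbach: V = √(2·ΔP·D/(f·L·ρ)). With ε/D = 0.003/0.076 = 0.0395, iterate starting from f = 0.02:
  f = 0.02 → V = √(2·1585·0.076/(0.02·122.7·1192)) = 0.287 m/s; Re = ρVD/μ = 1.244e+04; f → 0.06658
  f = 0.06658 → V = 0.1573 m/s; Re = 6818; f → 0.0683
  f = 0.0683 → V = 0.1553 m/s; Re = 6731; f → 0.06835
Converged (Δf/f < 1%). With the final f = 0.06835: V = √(2·1585·0.076/(0.06835·122.7·1192)) = 0.1552 m/s.

V ≈ 0.1552 m/s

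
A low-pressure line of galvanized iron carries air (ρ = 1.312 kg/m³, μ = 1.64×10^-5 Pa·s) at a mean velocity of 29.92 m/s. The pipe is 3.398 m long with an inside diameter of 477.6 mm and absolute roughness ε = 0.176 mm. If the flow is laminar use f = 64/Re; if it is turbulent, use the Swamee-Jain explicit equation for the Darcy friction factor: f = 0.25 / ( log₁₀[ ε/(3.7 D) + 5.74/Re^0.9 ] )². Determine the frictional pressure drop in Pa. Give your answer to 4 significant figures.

ΔP ≈ 67.93 Pa

Reynolds number Re = ρVD/μ = 1.312 · 29.92 · 0.4776 / 1.64e-05 = 1.143e+06.
Re > 4000 → turbulent. Relative roughness ε/D = 0.000176/0.4776 = 0.000369. Swamee-Jain: f = 0.25/(log₁₀[0.000369/3.7 + 5.74/1.143e+06^0.9])² = 0.25/(log₁₀[9.96e-05 + 2.03e-05])² = 0.25/(-3.921)² = 0.01626.
Darcy-Weisbach: ΔP = f(L/D)(ρV²/2) = 0.01626·(3.398/0.4776)·(1.312·29.92²/2) = 0.01626·7.115·587.3 = 67.93 Pa.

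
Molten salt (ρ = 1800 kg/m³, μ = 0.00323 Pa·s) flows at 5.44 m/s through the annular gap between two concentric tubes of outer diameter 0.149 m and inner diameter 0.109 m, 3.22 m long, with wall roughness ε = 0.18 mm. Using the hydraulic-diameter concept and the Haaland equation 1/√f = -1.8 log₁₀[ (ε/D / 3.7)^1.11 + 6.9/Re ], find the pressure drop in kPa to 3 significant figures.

Hydraulic diameter D_h = 4A/P = D_o - D_i = 0.149 - 0.109 = 0.04 m.
Re = ρVD_h/μ = 1800·5.44·0.04/0.00323 = 1.213e+05.
ε/D_h = 0.00018/0.04 = 0.0045; Haaland gives 1/√f = -1.8 log₁₀[0.000581+5.69e-05] = 5.751, so f = 0.03023.
ΔP = f(L/D_h)(ρV²/2) = 0.03023·3.22/0.04·2.663e+04 = 6.482e+04 Pa.
ΔP = 64.8 kPa.

ΔP ≈ 64.8 kPa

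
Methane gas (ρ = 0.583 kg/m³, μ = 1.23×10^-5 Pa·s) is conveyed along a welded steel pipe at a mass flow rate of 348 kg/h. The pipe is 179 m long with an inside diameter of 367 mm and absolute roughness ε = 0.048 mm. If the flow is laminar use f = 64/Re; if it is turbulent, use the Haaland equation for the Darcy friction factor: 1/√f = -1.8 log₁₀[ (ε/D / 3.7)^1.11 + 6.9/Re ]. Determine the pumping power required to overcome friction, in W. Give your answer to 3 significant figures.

P ≈ 1.40 W

ṁ = 348 kg/h = 348/3600 = 0.09667 kg/s.
A = πD²/4 = π(0.367)²/4 = 0.1058 m²; mean velocity V = ṁ/(ρA) = 0.09667/(0.583 · 0.1058) = 1.567 m/s.
Reynolds number Re = ρVD/μ = 0.583 · 1.567 · 0.367 / 1.23e-05 = 2.727e+04.
Re > 4000 → turbulent. Relative roughness ε/D = 4.8e-05/0.367 = 0.000131. Haaland: 1/√f = -1.8 log₁₀[(0.000131/3.7)^1.11 + 6.9/2.727e+04] = -1.8 log₁₀[1.14e-05 + 0.000253] = 6.44, so f = 0.02411.
Darcy-Weisbach: ΔP = f(L/D)(ρV²/2) = 0.02411·(179/0.367)·(0.583·1.567²/2) = 0.02411·487.7·0.7162 = 8.423 Pa.
Q = ṁ/ρ = 0.09667/0.583 = 0.1658 m³/s.
Pumping power P = QΔP = 0.1658·8.423 = 1.397 W = 1.40 W.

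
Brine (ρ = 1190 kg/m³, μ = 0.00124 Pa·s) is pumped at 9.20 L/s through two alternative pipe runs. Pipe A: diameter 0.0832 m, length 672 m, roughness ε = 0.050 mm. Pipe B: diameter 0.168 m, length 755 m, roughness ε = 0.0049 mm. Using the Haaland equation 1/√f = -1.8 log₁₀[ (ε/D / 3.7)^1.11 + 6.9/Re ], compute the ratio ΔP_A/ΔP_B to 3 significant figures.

Pipe A: V = Q/A = 0.0092/0.005437 = 1.692 m/s; Re = 1.351e+05; ε/D = 0.000601; Haaland → f = 0.01982; ΔP_A = f(L/D)(ρV²/2) = 2.728e+05 Pa.
Pipe B: V = Q/A = 0.0092/0.02217 = 0.415 m/s; Re = 6.691e+04; ε/D = 2.92e-05; Haaland → f = 0.01951; ΔP_B = f(L/D)(ρV²/2) = 8985 Pa.
ΔP_A/ΔP_B = 2.728e+05/8985 = 30.4.

ΔP_A/ΔP_B ≈ 30.4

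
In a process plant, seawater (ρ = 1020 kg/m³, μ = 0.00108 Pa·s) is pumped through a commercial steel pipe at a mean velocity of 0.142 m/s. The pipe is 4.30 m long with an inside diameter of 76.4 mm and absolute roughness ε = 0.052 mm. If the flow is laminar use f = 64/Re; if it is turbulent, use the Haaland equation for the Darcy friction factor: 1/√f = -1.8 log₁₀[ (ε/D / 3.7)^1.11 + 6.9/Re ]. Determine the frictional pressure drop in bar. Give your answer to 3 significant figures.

ΔP ≈ 1.83×10^-4 bar

Reynolds number Re = ρVD/μ = 1020 · 0.142 · 0.0764 / 0.00108 = 1.025e+04.
Re > 4000 → turbulent. Relative roughness ε/D = 5.2e-05/0.0764 = 0.000681. Haaland: 1/√f = -1.8 log₁₀[(0.000681/3.7)^1.11 + 6.9/1.025e+04] = -1.8 log₁₀[7.14e-05 + 0.000673] = 5.63, so f = 0.03155.
Darcy-Weisbach: ΔP = f(L/D)(ρV²/2) = 0.03155·(4.3/0.0764)·(1020·0.142²/2) = 0.03155·56.28·10.28 = 18.26 Pa.
ΔP = 18.26 Pa = 1.83×10^-4 bar.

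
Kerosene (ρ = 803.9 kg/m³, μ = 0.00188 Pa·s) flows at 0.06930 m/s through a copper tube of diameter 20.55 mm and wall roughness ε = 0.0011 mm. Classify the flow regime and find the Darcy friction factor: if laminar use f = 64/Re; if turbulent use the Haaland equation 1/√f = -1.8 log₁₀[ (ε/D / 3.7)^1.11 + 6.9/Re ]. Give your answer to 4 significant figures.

Re = ρVD/μ = 803.9·0.0693·0.02055/0.00188 = 609.
Re < 2300 → laminar, so f = 64/Re = 0.1051 (roughness is irrelevant in laminar flow).

f ≈ 0.1051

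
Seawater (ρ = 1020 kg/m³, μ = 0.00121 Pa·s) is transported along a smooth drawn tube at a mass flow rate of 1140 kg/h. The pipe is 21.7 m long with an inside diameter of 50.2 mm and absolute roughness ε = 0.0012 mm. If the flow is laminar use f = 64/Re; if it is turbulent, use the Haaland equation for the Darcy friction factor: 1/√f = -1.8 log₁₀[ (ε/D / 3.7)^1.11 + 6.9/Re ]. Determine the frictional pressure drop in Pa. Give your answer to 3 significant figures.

ṁ = 1140 kg/h = 1140/3600 = 0.3167 kg/s.
A = πD²/4 = π(0.0502)²/4 = 0.001979 m²; mean velocity V = ṁ/(ρA) = 0.3167/(1020 · 0.001979) = 0.1569 m/s.
Reynolds number Re = ρVD/μ = 1020 · 0.1569 · 0.0502 / 0.00121 = 6638.
Re > 4000 → turbulent. Relative roughness ε/D = 1.2e-06/0.0502 = 2.39e-05. Haaland: 1/√f = -1.8 log₁₀[(2.39e-05/3.7)^1.11 + 6.9/6638] = -1.8 log₁₀[1.74e-06 + 0.00104] = 5.368, so f = 0.0347.
Darcy-Weisbach: ΔP = f(L/D)(ρV²/2) = 0.0347·(21.7/0.0502)·(1020·0.1569²/2) = 0.0347·432.3·12.55 = 188.2 Pa.

ΔP ≈ 188 Pa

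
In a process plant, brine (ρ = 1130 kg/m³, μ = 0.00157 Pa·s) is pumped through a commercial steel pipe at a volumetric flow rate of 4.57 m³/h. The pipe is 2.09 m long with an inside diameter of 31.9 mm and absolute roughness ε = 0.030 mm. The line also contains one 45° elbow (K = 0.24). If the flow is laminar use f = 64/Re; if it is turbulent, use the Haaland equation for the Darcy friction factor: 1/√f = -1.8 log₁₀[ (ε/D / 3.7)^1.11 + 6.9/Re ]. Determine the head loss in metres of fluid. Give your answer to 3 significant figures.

Q = 4.57 m³/h = 4.57/3600 = 0.001269 m³/s.
Cross-sectional area A = πD²/4 = π(0.0319)²/4 = 0.0007992 m²; mean velocity V = Q/A = 0.001269/0.0007992 = 1.588 m/s.
Reynolds number Re = ρVD/μ = 1130 · 1.588 · 0.0319 / 0.00157 = 3.647e+04.
Re > 4000 → turbulent. Relative roughness ε/D = 3e-05/0.0319 = 0.00094. Haaland: 1/√f = -1.8 log₁₀[(0.00094/3.7)^1.11 + 6.9/3.647e+04] = -1.8 log₁₀[0.000102 + 0.000189] = 6.364, so f = 0.02469.
Total minor-loss coefficient ΣK = 1·0.24 = 0.24.
ΔP = [f·L/D + ΣK]·(ρV²/2) = [0.02469·2.09/0.0319 + 0.24]·(1130·1.588²/2) = [1.618 + 0.24]·1425 = 2648 Pa.
Head loss h_f = ΔP/(ρg) = 2648/(1130·9.81) = 0.239 m.

h_f ≈ 0.239 m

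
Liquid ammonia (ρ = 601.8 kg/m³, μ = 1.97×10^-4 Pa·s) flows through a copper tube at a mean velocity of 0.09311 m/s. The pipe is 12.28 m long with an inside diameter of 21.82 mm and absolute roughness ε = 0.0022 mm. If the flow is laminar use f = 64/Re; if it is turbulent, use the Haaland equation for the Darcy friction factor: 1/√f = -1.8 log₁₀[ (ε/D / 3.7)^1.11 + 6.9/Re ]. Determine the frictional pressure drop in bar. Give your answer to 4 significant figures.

Reynolds number Re = ρVD/μ = 601.8 · 0.09311 · 0.02182 / 0.000197 = 6206.
Re > 4000 → turbulent. Relative roughness ε/D = 2.2e-06/0.02182 = 0.000101. Haaland: 1/√f = -1.8 log₁₀[(0.000101/3.7)^1.11 + 6.9/6206] = -1.8 log₁₀[8.58e-06 + 0.00111] = 5.311, so f = 0.03545.
Darcy-Weisbach: ΔP = f(L/D)(ρV²/2) = 0.03545·(12.28/0.02182)·(601.8·0.09311²/2) = 0.03545·562.8·2.609 = 52.04 Pa.
ΔP = 52.04 Pa = 5.204×10^-4 bar.

ΔP ≈ 5.204×10^-4 bar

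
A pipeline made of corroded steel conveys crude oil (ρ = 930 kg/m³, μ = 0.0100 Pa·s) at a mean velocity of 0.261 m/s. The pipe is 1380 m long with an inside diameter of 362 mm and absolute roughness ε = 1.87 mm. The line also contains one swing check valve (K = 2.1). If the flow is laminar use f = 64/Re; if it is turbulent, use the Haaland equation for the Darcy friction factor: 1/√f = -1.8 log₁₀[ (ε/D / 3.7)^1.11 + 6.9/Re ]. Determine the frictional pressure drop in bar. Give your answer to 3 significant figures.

ΔP ≈ 0.0470 bar

Reynolds number Re = ρVD/μ = 930 · 0.261 · 0.362 / 0.01 = 8787.
Re > 4000 → turbulent. Relative roughness ε/D = 0.00187/0.362 = 0.00517. Haaland: 1/√f = -1.8 log₁₀[(0.00517/3.7)^1.11 + 6.9/8787] = -1.8 log₁₀[0.000677 + 0.000785] = 5.103, so f = 0.03841.
Total minor-loss coefficient ΣK = 1·2.1 = 2.1.
ΔP = [f·L/D + ΣK]·(ρV²/2) = [0.03841·1380/0.362 + 2.1]·(930·0.261²/2) = [146.4 + 2.1]·31.68 = 4704 Pa.
ΔP = 4704 Pa = 0.0470 bar.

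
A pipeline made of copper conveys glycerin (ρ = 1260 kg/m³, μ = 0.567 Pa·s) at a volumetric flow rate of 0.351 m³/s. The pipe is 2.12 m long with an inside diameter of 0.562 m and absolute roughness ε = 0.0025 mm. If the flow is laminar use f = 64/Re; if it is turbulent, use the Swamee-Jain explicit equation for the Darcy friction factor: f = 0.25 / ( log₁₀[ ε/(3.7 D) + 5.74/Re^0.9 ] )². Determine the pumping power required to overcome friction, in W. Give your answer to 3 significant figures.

P ≈ 60.5 W

Cross-sectional area A = πD²/4 = π(0.562)²/4 = 0.2481 m²; mean velocity V = Q/A = 0.351/0.2481 = 1.415 m/s.
Reynolds number Re = ρVD/μ = 1260 · 1.415 · 0.562 / 0.567 = 1767.
Re < 2300 → laminar flow, so f = 64/Re = 64/1767 = 0.03622 (the turbulent correlation is not needed).
Darcy-Weisbach: ΔP = f(L/D)(ρV²/2) = 0.03622·(2.12/0.562)·(1260·1.415²/2) = 0.03622·3.772·1261 = 172.3 Pa.
Pumping power P = QΔP = 0.351·172.3 = 60.49 W = 60.5 W.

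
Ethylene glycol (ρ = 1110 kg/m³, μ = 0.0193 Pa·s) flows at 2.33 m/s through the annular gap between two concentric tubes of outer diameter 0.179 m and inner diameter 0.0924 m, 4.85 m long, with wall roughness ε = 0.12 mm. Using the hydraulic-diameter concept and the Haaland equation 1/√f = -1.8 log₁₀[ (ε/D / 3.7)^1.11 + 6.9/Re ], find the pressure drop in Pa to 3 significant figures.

Hydraulic diameter D_h = 4A/P = D_o - D_i = 0.179 - 0.0924 = 0.0866 m.
Re = ρVD_h/μ = 1110·2.33·0.0866/0.0193 = 1.16e+04.
ε/D_h = 0.00012/0.0866 = 0.00139; Haaland gives 1/√f = -1.8 log₁₀[0.000157+0.000595] = 5.623, so f = 0.03163.
ΔP = f(L/D_h)(ρV²/2) = 0.03163·4.85/0.0866·3013 = 5337 Pa.

ΔP ≈ 5340 Pa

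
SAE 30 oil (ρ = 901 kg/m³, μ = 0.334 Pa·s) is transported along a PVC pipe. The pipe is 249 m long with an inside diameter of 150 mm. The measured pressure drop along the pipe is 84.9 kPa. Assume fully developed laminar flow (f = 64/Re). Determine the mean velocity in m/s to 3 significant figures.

For laminar flow, f = 64/Re with Re = ρVD/μ, so Darcy-Weisbach reduces to ΔP = 32μLV/D². Solving for V: V = ΔP·D²/(32μL) = 8.49e+04·(0.15)²/(32·0.334·249) = 0.7178 m/s.
Check: Re = ρVD/μ = 901·0.7178·0.15/0.334 = 290.4 < 2300, so the laminar assumption holds.

V ≈ 0.718 m/s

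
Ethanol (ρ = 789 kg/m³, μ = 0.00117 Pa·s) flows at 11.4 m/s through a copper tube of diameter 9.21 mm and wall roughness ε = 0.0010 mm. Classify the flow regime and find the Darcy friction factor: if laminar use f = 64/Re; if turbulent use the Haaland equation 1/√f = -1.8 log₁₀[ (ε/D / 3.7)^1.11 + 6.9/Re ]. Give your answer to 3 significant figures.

f ≈ 0.0196

Re = ρVD/μ = 789·11.4·0.00921/0.00117 = 7.08e+04.
Re > 4000 → turbulent. ε/D = 1e-06/0.00921 = 0.000109; Haaland: 1/√f = -1.8 log₁₀[9.31e-06 + 9.75e-05] = 7.149, so f = 0.01957.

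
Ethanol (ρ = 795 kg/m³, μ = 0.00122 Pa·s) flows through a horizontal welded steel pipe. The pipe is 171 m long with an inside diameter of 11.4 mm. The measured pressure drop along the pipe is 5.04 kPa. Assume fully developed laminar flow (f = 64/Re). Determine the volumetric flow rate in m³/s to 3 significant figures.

Q ≈ 1.00×10^-5 m³/s

For laminar flow, f = 64/Re with Re = ρVD/μ, so Darcy-Weisbach reduces to ΔP = 32μLV/D². Solving for V: V = ΔP·D²/(32μL) = 5040·(0.0114)²/(32·0.00122·171) = 0.09811 m/s.
Check: Re = ρVD/μ = 795·0.09811·0.0114/0.00122 = 728.9 < 2300, so the laminar assumption holds.
Q = V·A = 0.09811·(π/4·0.0114²) = 1.001e-05 m³/s = 1.00×10^-5 m³/s.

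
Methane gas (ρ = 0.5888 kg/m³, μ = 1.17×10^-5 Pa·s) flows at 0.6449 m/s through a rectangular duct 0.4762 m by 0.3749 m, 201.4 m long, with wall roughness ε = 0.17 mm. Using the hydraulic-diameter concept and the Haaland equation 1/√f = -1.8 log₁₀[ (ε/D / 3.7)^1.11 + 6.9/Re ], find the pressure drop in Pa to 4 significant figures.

Hydraulic diameter D_h = 4A/P = 4·(0.4762·0.3749)/(2·(0.4762+0.3749)) = 0.7141/1.702 = 0.4195 m.
Re = ρVD_h/μ = 0.5888·0.6449·0.4195/1.17e-05 = 1.362e+04.
ε/D_h = 0.00017/0.4195 = 0.000405; Haaland gives 1/√f = -1.8 log₁₀[4.02e-05+0.000507] = 5.872, so f = 0.029.
ΔP = f(L/D_h)(ρV²/2) = 0.029·201.4/0.4195·0.1224 = 1.705 Pa.

ΔP ≈ 1.705 Pa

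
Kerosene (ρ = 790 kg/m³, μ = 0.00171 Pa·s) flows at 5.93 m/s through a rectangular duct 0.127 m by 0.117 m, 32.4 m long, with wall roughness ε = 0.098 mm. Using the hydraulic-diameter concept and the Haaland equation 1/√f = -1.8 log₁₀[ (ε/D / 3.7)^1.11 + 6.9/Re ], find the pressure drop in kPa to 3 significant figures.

Hydraulic diameter D_h = 4A/P = 4·(0.127·0.117)/(2·(0.127+0.117)) = 0.05944/0.488 = 0.1218 m.
Re = ρVD_h/μ = 790·5.93·0.1218/0.00171 = 3.337e+05.
ε/D_h = 9.8e-05/0.1218 = 0.000805; Haaland gives 1/√f = -1.8 log₁₀[8.6e-05+2.07e-05] = 7.149, so f = 0.01956.
ΔP = f(L/D_h)(ρV²/2) = 0.01956·32.4/0.1218·1.389e+04 = 7.229e+04 Pa.
ΔP = 72.3 kPa.

ΔP ≈ 72.3 kPa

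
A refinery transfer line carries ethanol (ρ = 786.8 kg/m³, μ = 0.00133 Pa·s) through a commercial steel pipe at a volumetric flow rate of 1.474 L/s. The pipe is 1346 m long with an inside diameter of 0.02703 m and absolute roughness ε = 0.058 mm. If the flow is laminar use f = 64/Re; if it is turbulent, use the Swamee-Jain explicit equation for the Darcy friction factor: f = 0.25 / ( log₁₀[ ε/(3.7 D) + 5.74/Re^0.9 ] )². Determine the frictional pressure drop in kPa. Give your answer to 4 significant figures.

Q = 1.474 L/s = 1.474/1000 = 0.001474 m³/s.
Cross-sectional area A = πD²/4 = π(0.02703)²/4 = 0.0005738 m²; mean velocity V = Q/A = 0.001474/0.0005738 = 2.569 m/s.
Reynolds number Re = ρVD/μ = 786.8 · 2.569 · 0.02703 / 0.00133 = 4.107e+04.
Re > 4000 → turbulent. Relative roughness ε/D = 5.8e-05/0.02703 = 0.00215. Swamee-Jain: f = 0.25/(log₁₀[0.00215/3.7 + 5.74/4.107e+04^0.9])² = 0.25/(log₁₀[0.00058 + 0.000404])² = 0.25/(-3.007)² = 0.02765.
Darcy-Weisbach: ΔP = f(L/D)(ρV²/2) = 0.02765·(1346/0.02703)·(786.8·2.569²/2) = 0.02765·4.98e+04·2596 = 3.574e+06 Pa.
ΔP = 3.574e+06 Pa = 3574 kPa.

ΔP ≈ 3574 kPa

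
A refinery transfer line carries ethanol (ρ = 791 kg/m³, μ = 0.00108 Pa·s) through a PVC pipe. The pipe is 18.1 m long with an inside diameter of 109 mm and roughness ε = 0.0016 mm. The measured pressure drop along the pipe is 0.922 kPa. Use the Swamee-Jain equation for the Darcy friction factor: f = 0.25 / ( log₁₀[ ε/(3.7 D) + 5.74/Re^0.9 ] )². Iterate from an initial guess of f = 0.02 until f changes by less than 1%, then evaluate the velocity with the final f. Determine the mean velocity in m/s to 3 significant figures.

V ≈ 0.849 m/s

Rearranging Darcy-Weisbach: V = √(2·ΔP·D/(f·L·ρ)). With ε/D = 1.6e-06/0.109 = 1.47e-05, iterate starting from f = 0.02:
  f = 0.02 → V = √(2·922·0.109/(0.02·18.1·791)) = 0.8378 m/s; Re = ρVD/μ = 6.689e+04; f → 0.01954
  f = 0.01954 → V = 0.8477 m/s; Re = 6.768e+04; f → 0.01949
Converged (Δf/f < 1%). With the final f = 0.01949: V = √(2·922·0.109/(0.01949·18.1·791)) = 0.8488 m/s.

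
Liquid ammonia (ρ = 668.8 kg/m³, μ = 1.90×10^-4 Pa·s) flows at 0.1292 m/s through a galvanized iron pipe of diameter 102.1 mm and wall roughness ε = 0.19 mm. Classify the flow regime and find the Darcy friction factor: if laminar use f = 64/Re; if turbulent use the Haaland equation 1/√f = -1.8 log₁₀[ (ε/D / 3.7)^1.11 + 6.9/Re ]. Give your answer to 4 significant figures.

Re = ρVD/μ = 668.8·0.1292·0.1021/0.00019 = 4.643e+04.
Re > 4000 → turbulent. ε/D = 0.00019/0.1021 = 0.00186; Haaland: 1/√f = -1.8 log₁₀[0.000218 + 0.000149] = 6.184, so f = 0.02615.

f ≈ 0.02615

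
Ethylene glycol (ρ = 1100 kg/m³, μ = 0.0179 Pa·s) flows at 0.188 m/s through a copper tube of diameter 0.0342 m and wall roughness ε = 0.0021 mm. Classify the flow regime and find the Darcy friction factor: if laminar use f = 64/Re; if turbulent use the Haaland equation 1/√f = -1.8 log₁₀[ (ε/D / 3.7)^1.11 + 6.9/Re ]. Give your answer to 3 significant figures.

Re = ρVD/μ = 1100·0.188·0.0342/0.0179 = 395.1.
Re < 2300 → laminar, so f = 64/Re = 0.162 (roughness is irrelevant in laminar flow).

f ≈ 0.162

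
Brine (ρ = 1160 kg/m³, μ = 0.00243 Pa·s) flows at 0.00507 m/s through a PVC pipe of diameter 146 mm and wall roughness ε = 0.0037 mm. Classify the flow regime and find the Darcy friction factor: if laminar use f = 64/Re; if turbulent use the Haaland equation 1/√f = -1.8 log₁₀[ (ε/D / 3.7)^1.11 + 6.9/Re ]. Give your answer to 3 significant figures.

Re = ρVD/μ = 1160·0.00507·0.146/0.00243 = 353.4.
Re < 2300 → laminar, so f = 64/Re = 0.1811 (roughness is irrelevant in laminar flow).

f ≈ 0.181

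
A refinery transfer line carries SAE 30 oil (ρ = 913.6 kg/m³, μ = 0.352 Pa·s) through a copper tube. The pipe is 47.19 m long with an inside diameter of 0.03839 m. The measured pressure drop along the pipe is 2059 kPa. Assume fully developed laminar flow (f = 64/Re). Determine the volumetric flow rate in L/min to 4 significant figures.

Q ≈ 396.5 L/min

For laminar flow, f = 64/Re with Re = ρVD/μ, so Darcy-Weisbach reduces to ΔP = 32μLV/D². Solving for V: V = ΔP·D²/(32μL) = 2.059e+06·(0.03839)²/(32·0.352·47.19) = 5.709 m/s.
Check: Re = ρVD/μ = 913.6·5.709·0.03839/0.352 = 568.8 < 2300, so the laminar assumption holds.
Q = V·A = 5.709·(π/4·0.03839²) = 0.006608 m³/s = 396.5 L/min.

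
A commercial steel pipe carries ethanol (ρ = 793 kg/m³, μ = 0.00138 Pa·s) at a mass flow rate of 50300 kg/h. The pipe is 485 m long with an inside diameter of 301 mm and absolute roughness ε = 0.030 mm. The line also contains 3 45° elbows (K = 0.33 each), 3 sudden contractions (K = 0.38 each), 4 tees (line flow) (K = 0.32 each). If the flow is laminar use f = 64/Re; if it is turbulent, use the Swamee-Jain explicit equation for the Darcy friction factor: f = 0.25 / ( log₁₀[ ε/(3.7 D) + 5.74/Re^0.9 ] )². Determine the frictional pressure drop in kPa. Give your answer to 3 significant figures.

ΔP ≈ 0.940 kPa

ṁ = 50300 kg/h = 50300/3600 = 13.97 kg/s.
A = πD²/4 = π(0.301)²/4 = 0.07116 m²; mean velocity V = ṁ/(ρA) = 13.97/(793 · 0.07116) = 0.2476 m/s.
Reynolds number Re = ρVD/μ = 793 · 0.2476 · 0.301 / 0.00138 = 4.283e+04.
Re > 4000 → turbulent. Relative roughness ε/D = 3e-05/0.301 = 9.97e-05. Swamee-Jain: f = 0.25/(log₁₀[9.97e-05/3.7 + 5.74/4.283e+04^0.9])² = 0.25/(log₁₀[2.69e-05 + 0.000389])² = 0.25/(-3.381)² = 0.02188.
Total minor-loss coefficient ΣK = 3·0.33 + 3·0.38 + 4·0.32 = 3.41.
ΔP = [f·L/D + ΣK]·(ρV²/2) = [0.02188·485/0.301 + 3.41]·(793·0.2476²/2) = [35.25 + 3.41]·24.31 = 939.8 Pa.
ΔP = 939.8 Pa = 0.940 kPa.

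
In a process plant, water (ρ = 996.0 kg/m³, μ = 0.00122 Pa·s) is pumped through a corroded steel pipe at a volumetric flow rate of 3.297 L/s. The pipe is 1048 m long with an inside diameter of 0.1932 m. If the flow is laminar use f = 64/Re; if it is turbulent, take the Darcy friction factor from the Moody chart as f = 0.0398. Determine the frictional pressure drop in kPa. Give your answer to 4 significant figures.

ΔP ≈ 1.360 kPa

Q = 3.297 L/s = 3.297/1000 = 0.003297 m³/s.
Cross-sectional area A = πD²/4 = π(0.1932)²/4 = 0.02932 m²; mean velocity V = Q/A = 0.003297/0.02932 = 0.1125 m/s.
Reynolds number Re = ρVD/μ = 996 · 0.1125 · 0.1932 / 0.00122 = 1.774e+04.
Re > 4000 → turbulent; use the Moody-chart value f = 0.0398.
Darcy-Weisbach: ΔP = f(L/D)(ρV²/2) = 0.0398·(1048/0.1932)·(996·0.1125²/2) = 0.0398·5424·6.299 = 1360 Pa.
ΔP = 1360 Pa = 1.360 kPa.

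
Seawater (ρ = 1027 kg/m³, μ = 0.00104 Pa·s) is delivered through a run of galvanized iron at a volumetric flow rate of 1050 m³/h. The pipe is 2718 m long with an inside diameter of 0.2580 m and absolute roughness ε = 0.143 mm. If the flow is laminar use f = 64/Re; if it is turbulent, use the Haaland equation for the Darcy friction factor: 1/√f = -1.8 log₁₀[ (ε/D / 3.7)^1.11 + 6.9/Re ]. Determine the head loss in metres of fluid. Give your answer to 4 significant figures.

Q = 1050 m³/h = 1050/3600 = 0.2917 m³/s.
Cross-sectional area A = πD²/4 = π(0.258)²/4 = 0.05228 m²; mean velocity V = Q/A = 0.2917/0.05228 = 5.579 m/s.
Reynolds number Re = ρVD/μ = 1027 · 5.579 · 0.258 / 0.00104 = 1.421e+06.
Re > 4000 → turbulent. Relative roughness ε/D = 0.000143/0.258 = 0.000554. Haaland: 1/√f = -1.8 log₁₀[(0.000554/3.7)^1.11 + 6.9/1.421e+06] = -1.8 log₁₀[5.69e-05 + 4.85e-06] = 7.577, so f = 0.01742.
Darcy-Weisbach: ΔP = f(L/D)(ρV²/2) = 0.01742·(2718/0.258)·(1027·5.579²/2) = 0.01742·1.053e+04·1.598e+04 = 2.933e+06 Pa.
Head loss h_f = ΔP/(ρg) = 2.933e+06/(1027·9.81) = 291.1 m.

h_f ≈ 291.1 m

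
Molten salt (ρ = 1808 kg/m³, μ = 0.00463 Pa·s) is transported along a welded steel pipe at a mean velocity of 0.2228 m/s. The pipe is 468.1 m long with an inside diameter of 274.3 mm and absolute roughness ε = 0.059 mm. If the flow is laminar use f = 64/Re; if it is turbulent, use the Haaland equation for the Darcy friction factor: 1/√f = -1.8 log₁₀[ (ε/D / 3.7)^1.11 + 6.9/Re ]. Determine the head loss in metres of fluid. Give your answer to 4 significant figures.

Reynolds number Re = ρVD/μ = 1808 · 0.2228 · 0.2743 / 0.00463 = 2.386e+04.
Re > 4000 → turbulent. Relative roughness ε/D = 5.9e-05/0.2743 = 0.000215. Haaland: 1/√f = -1.8 log₁₀[(0.000215/3.7)^1.11 + 6.9/2.386e+04] = -1.8 log₁₀[1.99e-05 + 0.000289] = 6.318, so f = 0.02505.
Darcy-Weisbach: ΔP = f(L/D)(ρV²/2) = 0.02505·(468.1/0.2743)·(1808·0.2228²/2) = 0.02505·1707·44.87 = 1918 Pa.
Head loss h_f = ΔP/(ρg) = 1918/(1808·9.81) = 0.1082 m.

h_f ≈ 0.1082 m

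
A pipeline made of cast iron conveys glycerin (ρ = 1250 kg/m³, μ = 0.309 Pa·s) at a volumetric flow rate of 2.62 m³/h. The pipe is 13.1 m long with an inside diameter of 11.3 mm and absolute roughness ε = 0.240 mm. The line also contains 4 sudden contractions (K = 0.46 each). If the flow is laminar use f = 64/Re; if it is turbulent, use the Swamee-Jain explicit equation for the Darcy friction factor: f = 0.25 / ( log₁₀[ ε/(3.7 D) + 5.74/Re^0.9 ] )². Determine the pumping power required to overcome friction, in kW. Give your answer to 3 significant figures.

P ≈ 5.40 kW

Q = 2.62 m³/h = 2.62/3600 = 0.0007278 m³/s.
Cross-sectional area A = πD²/4 = π(0.0113)²/4 = 0.0001003 m²; mean velocity V = Q/A = 0.0007278/0.0001003 = 7.257 m/s.
Reynolds number Re = ρVD/μ = 1250 · 7.257 · 0.0113 / 0.309 = 331.7.
Re < 2300 → laminar flow, so f = 64/Re = 64/331.7 = 0.1929 (the turbulent correlation is not needed).
Total minor-loss coefficient ΣK = 4·0.46 = 1.84.
ΔP = [f·L/D + ΣK]·(ρV²/2) = [0.1929·13.1/0.0113 + 1.84]·(1250·7.257²/2) = [223.7 + 1.84]·3.291e+04 = 7.422e+06 Pa.
Pumping power P = QΔP = 0.0007278·7.422e+06 = 5402 W = 5.40 kW.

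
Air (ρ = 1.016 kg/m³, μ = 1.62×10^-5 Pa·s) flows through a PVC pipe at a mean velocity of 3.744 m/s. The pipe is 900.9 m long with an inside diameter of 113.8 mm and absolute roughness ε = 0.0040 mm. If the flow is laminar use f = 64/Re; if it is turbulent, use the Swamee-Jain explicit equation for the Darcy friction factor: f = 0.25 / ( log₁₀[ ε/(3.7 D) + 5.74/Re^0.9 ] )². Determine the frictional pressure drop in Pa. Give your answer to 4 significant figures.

ΔP ≈ 1361 Pa

Reynolds number Re = ρVD/μ = 1.016 · 3.744 · 0.1138 / 1.62e-05 = 2.672e+04.
Re > 4000 → turbulent. Relative roughness ε/D = 4e-06/0.1138 = 3.51e-05. Swamee-Jain: f = 0.25/(log₁₀[3.51e-05/3.7 + 5.74/2.672e+04^0.9])² = 0.25/(log₁₀[9.5e-06 + 0.000595])² = 0.25/(-3.218)² = 0.02414.
Darcy-Weisbach: ΔP = f(L/D)(ρV²/2) = 0.02414·(900.9/0.1138)·(1.016·3.744²/2) = 0.02414·7917·7.121 = 1361 Pa.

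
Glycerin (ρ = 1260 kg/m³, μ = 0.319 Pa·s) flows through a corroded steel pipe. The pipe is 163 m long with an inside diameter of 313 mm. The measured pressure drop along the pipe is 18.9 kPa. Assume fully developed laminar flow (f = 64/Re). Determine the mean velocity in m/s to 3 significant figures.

For laminar flow, f = 64/Re with Re = ρVD/μ, so Darcy-Weisbach reduces to ΔP = 32μLV/D². Solving for V: V = ΔP·D²/(32μL) = 1.89e+04·(0.313)²/(32·0.319·163) = 1.113 m/s.
Check: Re = ρVD/μ = 1260·1.113·0.313/0.319 = 1376 < 2300, so the laminar assumption holds.

V ≈ 1.11 m/s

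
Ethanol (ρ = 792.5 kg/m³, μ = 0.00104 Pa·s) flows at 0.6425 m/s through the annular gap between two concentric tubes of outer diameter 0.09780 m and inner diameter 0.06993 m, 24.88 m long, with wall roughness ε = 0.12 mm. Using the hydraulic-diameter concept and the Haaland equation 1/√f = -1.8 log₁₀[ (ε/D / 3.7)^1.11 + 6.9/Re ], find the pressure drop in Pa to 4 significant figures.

Hydraulic diameter D_h = 4A/P = D_o - D_i = 0.0978 - 0.06993 = 0.02787 m.
Re = ρVD_h/μ = 792.5·0.6425·0.02787/0.00104 = 1.365e+04.
ε/D_h = 0.00012/0.02787 = 0.00431; Haaland gives 1/√f = -1.8 log₁₀[0.000553+0.000506] = 5.355, so f = 0.03487.
ΔP = f(L/D_h)(ρV²/2) = 0.03487·24.88/0.02787·163.6 = 5092 Pa.

ΔP ≈ 5092 Pa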